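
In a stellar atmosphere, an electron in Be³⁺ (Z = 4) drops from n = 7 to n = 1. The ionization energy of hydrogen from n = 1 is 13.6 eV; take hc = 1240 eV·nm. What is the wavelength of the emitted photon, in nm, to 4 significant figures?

5.817 nm

For Z = 4 the level energies scale as Z², so the effective Rydberg energy is 13.6 × 16 = 217.6 eV.
ΔE = 217.6 × (1/1² − 1/7²) = 217.6 × 0.9796 = 213.2 eV.
λ = hc/ΔE = 1240 / 213.2 = 5.817 nm.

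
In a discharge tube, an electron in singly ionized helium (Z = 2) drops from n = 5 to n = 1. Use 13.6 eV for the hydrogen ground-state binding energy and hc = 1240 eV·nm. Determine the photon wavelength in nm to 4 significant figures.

23.74 nm

For Z = 2 the level energies scale as Z², so the effective Rydberg energy is 13.6 × 4 = 54.40 eV.
ΔE = 54.40 × (1/1² − 1/5²) = 54.40 × 0.9600 = 52.22 eV.
λ = hc/ΔE = 1240 / 52.22 = 23.74 nm.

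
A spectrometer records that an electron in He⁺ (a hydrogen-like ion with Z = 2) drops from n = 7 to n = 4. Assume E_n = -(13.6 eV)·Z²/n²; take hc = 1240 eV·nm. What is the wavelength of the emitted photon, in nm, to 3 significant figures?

542 nm

For Z = 2 the level energies scale as Z², so the effective Rydberg energy is 13.6 × 4 = 54.40 eV.
ΔE = 54.40 × (1/4² − 1/7²) = 54.40 × 0.04209 = 2.290 eV.
λ = hc/ΔE = 1240 / 2.290 = 542 nm.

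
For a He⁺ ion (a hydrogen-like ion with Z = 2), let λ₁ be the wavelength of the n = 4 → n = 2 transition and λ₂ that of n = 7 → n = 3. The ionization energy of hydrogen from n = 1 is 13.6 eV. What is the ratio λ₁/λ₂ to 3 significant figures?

0.484

λ ∝ 1/ΔE ∝ 1/(1/n_f² − 1/n_i²), and the Z² and hc factors cancel in the ratio.
λ₁/λ₂ = (1/3² − 1/7²)/(1/2² − 1/4²) = 0.09070/0.1875 = 0.484.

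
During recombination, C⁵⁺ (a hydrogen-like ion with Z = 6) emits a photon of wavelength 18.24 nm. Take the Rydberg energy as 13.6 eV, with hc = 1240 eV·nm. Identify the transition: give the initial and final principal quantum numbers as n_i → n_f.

n_i = 3, n_f = 2

The photon energy is ΔE = hc/λ = 1240 / 18.24 = 67.98 eV.
With Z = 6, ΔE = 489.6 × (1/n_f² − 1/n_i²), so 1/n_f² − 1/n_i² = 0.1389.
Trying n_f = 2 gives 1/n_i² = 0.1111, i.e. n_i ≈ 3; this pair matches.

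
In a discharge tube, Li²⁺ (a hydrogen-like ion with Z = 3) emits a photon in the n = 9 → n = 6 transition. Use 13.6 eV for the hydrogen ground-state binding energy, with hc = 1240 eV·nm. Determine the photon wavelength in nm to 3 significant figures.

For Z = 3 the level energies scale as Z², so the effective Rydberg energy is 13.6 × 9 = 122.4 eV.
ΔE = 122.4 × (1/6² − 1/9²) = 122.4 × 0.01543 = 1.889 eV.
λ = hc/ΔE = 1240 / 1.889 = 656 nm.

656 nm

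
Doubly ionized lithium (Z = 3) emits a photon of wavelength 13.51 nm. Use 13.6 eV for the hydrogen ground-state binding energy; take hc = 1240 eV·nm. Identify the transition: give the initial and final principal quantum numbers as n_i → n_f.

n_i = 2, n_f = 1

The photon energy is ΔE = hc/λ = 1240 / 13.51 = 91.78 eV.
With Z = 3, ΔE = 122.4 × (1/n_f² − 1/n_i²), so 1/n_f² − 1/n_i² = 0.7499.
Trying n_f = 1 gives 1/n_i² = 0.2501, i.e. n_i ≈ 2; this pair matches.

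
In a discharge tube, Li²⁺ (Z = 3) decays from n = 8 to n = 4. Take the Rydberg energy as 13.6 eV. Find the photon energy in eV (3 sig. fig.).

5.74 eV

The Bohr energies scale as Z², so for Z = 3: E_n = −122.4/n² eV.
E_8 = −122.4/64 = −1.913 eV and E_4 = −122.4/16 = −7.650 eV.
The photon energy is |E_8 − E_4| = 5.74 eV.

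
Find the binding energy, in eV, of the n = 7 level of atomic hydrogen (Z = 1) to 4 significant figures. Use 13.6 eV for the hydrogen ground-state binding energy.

E_7 = −13.60/49 = −0.2776 eV, so ionization (to E = 0) requires 0.2776 eV.

0.2776 eV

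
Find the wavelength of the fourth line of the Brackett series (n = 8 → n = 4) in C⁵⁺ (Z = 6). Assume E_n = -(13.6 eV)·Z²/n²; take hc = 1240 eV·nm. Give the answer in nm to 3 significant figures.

The Brackett series terminates on n_f = 4; the fourth line has n_i = 4+4 = 8.
ΔE = 489.6 × (1/4² − 1/8²) = 22.95 eV.
λ = 1240 / 22.95 = 54.0 nm.

54.0 nm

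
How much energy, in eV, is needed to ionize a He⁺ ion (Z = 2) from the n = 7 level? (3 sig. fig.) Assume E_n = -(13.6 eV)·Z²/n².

E_n = −13.6 Z²/n² = −54.40/n² eV for Z = 2.
E_7 = −54.40/49 = −1.11 eV, so ionization (to E = 0) requires 1.11 eV.

1.11 eV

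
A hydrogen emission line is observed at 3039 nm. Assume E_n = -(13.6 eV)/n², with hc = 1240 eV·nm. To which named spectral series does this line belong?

ΔE = 1240/3039 = 0.4080 eV.
This matches 13.6 × (1/5² − 1/10²), so n_f = 5: the Pfund series.

Pfund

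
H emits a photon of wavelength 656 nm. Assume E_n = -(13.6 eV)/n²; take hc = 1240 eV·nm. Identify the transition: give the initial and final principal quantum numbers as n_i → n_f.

n_i = 3, n_f = 2

The photon energy is ΔE = hc/λ = 1240 / 656 = 1.890 eV.
With Z = 1, ΔE = 13.60 × (1/n_f² − 1/n_i²), so 1/n_f² − 1/n_i² = 0.1390.
Trying n_f = 2 gives 1/n_i² = 0.1110, i.e. n_i ≈ 3; this pair matches.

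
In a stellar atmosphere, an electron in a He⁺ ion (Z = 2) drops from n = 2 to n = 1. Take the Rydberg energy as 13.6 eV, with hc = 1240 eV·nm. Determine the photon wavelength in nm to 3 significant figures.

For Z = 2 the level energies scale as Z², so the effective Rydberg energy is 13.6 × 4 = 54.40 eV.
ΔE = 54.40 × (1/1² − 1/2²) = 54.40 × 0.7500 = 40.80 eV.
λ = hc/ΔE = 1240 / 40.80 = 30.4 nm.

30.4 nm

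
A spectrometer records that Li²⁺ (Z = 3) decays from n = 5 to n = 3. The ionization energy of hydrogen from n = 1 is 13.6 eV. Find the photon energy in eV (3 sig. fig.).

The Bohr energies scale as Z², so for Z = 3: E_n = −122.4/n² eV.
E_5 = −122.4/25 = −4.896 eV and E_3 = −122.4/9 = −13.60 eV.
The photon energy is |E_5 − E_3| = 8.70 eV.

8.70 eV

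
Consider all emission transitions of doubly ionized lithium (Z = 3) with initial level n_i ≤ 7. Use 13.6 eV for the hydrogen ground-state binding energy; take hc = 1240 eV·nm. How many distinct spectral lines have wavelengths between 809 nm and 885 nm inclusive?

1

Enumerate all n_i → n_f pairs with 1 ≤ n_f < n_i ≤ 7 and compute λ = 1240 / [13.6·9·(1/n_f² − 1/n_i²)].
Lines falling in [809, 885] nm: 6→5 (828.9 nm).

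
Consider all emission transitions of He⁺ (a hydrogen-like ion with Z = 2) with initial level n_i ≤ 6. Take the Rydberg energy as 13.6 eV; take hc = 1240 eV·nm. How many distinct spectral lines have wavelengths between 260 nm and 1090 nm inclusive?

Enumerate all n_i → n_f pairs with 1 ≤ n_f < n_i ≤ 6 and compute λ = 1240 / [13.6·4·(1/n_f² − 1/n_i²)].
Lines falling in [260, 1090] nm: 6→3 (273.5 nm), 5→3 (320.5 nm), 4→3 (468.9 nm), 6→4 (656.5 nm), 5→4 (1013 nm).

5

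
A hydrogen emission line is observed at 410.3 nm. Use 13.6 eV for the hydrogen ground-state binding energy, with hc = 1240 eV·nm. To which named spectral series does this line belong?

ΔE = 1240/410.3 = 3.022 eV.
This matches 13.6 × (1/2² − 1/6²), so n_f = 2: the Balmer series.

Balmer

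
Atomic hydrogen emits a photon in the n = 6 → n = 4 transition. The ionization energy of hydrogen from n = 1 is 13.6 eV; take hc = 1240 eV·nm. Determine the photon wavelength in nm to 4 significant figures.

2626 nm

ΔE = 13.60 × (1/4² − 1/6²) = 13.60 × 0.03472 = 0.4722 eV.
λ = hc/ΔE = 1240 / 0.4722 = 2626 nm.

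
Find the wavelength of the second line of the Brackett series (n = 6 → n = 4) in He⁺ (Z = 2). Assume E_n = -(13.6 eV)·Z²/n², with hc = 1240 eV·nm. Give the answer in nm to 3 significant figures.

The Brackett series terminates on n_f = 4; the second line has n_i = 4+2 = 6.
ΔE = 54.40 × (1/4² − 1/6²) = 1.889 eV.
λ = 1240 / 1.889 = 656 nm.

656 nm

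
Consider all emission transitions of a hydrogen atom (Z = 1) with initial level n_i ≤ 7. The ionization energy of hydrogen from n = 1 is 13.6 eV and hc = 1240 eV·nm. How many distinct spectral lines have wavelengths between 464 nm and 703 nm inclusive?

Enumerate all n_i → n_f pairs with 1 ≤ n_f < n_i ≤ 7 and compute λ = 1240 / [13.6·1·(1/n_f² − 1/n_i²)].
Lines falling in [464, 703] nm: 4→2 (486.3 nm), 3→2 (656.5 nm).

2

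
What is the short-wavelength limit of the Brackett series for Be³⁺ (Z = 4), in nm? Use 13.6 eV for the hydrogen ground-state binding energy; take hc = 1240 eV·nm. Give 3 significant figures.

91.2 nm

The Brackett series has lower level n_f = 4; the series limit corresponds to n_i → ∞.
ΔE_max = 13.6 × 16 / 4² = 13.60 eV.
λ_min = 1240 / 13.60 = 91.2 nm.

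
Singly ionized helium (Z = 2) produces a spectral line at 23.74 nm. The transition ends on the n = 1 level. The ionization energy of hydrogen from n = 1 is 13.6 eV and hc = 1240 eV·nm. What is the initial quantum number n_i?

n_i = 5

The photon energy is ΔE = hc/λ = 1240 / 23.74 = 52.23 eV.
With Z = 2, ΔE = 54.40 × (1/n_f² − 1/n_i²), so 1/n_f² − 1/n_i² = 0.9602.
With n_f = 1: 1/n_i² = 1/1 − 0.9602 = 0.03984, so n_i ≈ 5.01.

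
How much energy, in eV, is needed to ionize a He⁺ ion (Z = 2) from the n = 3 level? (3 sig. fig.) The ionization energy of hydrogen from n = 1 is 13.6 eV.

6.04 eV

E_n = −13.6 Z²/n² = −54.40/n² eV for Z = 2.
E_3 = −54.40/9 = −6.04 eV, so ionization (to E = 0) requires 6.04 eV.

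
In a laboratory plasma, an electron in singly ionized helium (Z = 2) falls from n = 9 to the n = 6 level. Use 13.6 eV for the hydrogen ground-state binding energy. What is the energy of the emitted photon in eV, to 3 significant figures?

The Bohr energies scale as Z², so for Z = 2: E_n = −54.40/n² eV.
E_9 = −54.40/81 = −0.6716 eV and E_6 = −54.40/36 = −1.511 eV.
The photon energy is |E_9 − E_6| = 0.840 eV.

0.840 eV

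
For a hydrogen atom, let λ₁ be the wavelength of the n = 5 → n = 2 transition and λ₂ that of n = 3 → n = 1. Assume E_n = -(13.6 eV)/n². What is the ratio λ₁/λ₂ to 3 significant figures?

λ ∝ 1/ΔE ∝ 1/(1/n_f² − 1/n_i²), and the Z² and hc factors cancel in the ratio.
λ₁/λ₂ = (1/1² − 1/3²)/(1/2² − 1/5²) = 0.8889/0.2100 = 4.23.

4.23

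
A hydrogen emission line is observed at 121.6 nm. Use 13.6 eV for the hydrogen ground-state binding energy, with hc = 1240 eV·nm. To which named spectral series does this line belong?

Lyman

ΔE = 1240/121.6 = 10.20 eV.
This matches 13.6 × (1/1² − 1/2²), so n_f = 1: the Lyman series.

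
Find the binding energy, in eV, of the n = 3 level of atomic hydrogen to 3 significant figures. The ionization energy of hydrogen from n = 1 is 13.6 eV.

1.51 eV

E_3 = −13.60/9 = −1.51 eV, so ionization (to E = 0) requires 1.51 eV.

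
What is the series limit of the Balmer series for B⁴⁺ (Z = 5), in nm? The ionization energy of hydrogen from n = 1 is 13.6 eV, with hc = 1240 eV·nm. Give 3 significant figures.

14.6 nm

The Balmer series has lower level n_f = 2; the series limit corresponds to n_i → ∞.
ΔE_max = 13.6 × 25 / 2² = 85.00 eV.
λ_min = 1240 / 85.00 = 14.6 nm.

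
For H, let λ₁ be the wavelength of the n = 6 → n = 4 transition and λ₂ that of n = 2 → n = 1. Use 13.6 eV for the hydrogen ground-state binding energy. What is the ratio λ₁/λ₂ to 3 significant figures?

λ ∝ 1/ΔE ∝ 1/(1/n_f² − 1/n_i²), and the Z² and hc factors cancel in the ratio.
λ₁/λ₂ = (1/1² − 1/2²)/(1/4² − 1/6²) = 0.7500/0.03472 = 21.6.

21.6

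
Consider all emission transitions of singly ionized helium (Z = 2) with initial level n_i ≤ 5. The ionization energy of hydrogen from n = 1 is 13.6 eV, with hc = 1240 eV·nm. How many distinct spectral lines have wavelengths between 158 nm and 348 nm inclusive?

2

Enumerate all n_i → n_f pairs with 1 ≤ n_f < n_i ≤ 5 and compute λ = 1240 / [13.6·4·(1/n_f² − 1/n_i²)].
Lines falling in [158, 348] nm: 3→2 (164.1 nm), 5→3 (320.5 nm).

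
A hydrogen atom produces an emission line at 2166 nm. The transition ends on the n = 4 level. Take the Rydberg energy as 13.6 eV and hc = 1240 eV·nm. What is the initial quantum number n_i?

n_i = 7

The photon energy is ΔE = hc/λ = 1240 / 2166 = 0.5725 eV.
With Z = 1, ΔE = 13.60 × (1/n_f² − 1/n_i²), so 1/n_f² − 1/n_i² = 0.04209.
With n_f = 4: 1/n_i² = 1/16 − 0.04209 = 0.02041, so n_i ≈ 7.00.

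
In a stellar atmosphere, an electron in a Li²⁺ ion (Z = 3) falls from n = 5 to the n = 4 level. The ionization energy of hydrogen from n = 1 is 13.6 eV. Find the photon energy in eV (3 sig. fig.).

The Bohr energies scale as Z², so for Z = 3: E_n = −122.4/n² eV.
E_5 = −122.4/25 = −4.896 eV and E_4 = −122.4/16 = −7.650 eV.
The photon energy is |E_5 − E_4| = 2.75 eV.

2.75 eV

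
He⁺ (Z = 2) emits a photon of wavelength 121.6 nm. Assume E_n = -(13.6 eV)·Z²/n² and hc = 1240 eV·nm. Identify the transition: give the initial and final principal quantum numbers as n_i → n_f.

n_i = 4, n_f = 2

The photon energy is ΔE = hc/λ = 1240 / 121.6 = 10.20 eV.
With Z = 2, ΔE = 54.40 × (1/n_f² − 1/n_i²), so 1/n_f² − 1/n_i² = 0.1875.
Trying n_f = 2 gives 1/n_i² = 0.06255, i.e. n_i ≈ 4; this pair matches.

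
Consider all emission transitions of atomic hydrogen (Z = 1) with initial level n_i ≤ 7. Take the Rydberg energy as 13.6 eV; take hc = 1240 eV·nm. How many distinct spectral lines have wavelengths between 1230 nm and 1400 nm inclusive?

1

Enumerate all n_i → n_f pairs with 1 ≤ n_f < n_i ≤ 7 and compute λ = 1240 / [13.6·1·(1/n_f² − 1/n_i²)].
Lines falling in [1230, 1400] nm: 5→3 (1282 nm).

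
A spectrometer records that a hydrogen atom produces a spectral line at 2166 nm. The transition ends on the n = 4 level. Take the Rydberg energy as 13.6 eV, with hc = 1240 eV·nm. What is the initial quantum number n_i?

The photon energy is ΔE = hc/λ = 1240 / 2166 = 0.5725 eV.
With Z = 1, ΔE = 13.60 × (1/n_f² − 1/n_i²), so 1/n_f² − 1/n_i² = 0.04209.
With n_f = 4: 1/n_i² = 1/16 − 0.04209 = 0.02041, so n_i ≈ 7.00.

n_i = 7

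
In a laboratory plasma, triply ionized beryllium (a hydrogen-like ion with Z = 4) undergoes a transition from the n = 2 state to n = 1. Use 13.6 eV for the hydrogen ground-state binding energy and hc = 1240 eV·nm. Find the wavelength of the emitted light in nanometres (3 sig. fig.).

7.60 nm

For Z = 4 the level energies scale as Z², so the effective Rydberg energy is 13.6 × 16 = 217.6 eV.
ΔE = 217.6 × (1/1² − 1/2²) = 217.6 × 0.7500 = 163.2 eV.
λ = hc/ΔE = 1240 / 163.2 = 7.60 nm.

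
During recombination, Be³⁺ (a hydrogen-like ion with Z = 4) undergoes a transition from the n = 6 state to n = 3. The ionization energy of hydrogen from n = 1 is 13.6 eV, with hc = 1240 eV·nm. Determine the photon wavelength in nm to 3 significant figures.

68.4 nm

For Z = 4 the level energies scale as Z², so the effective Rydberg energy is 13.6 × 16 = 217.6 eV.
ΔE = 217.6 × (1/3² − 1/6²) = 217.6 × 0.08333 = 18.13 eV.
λ = hc/ΔE = 1240 / 18.13 = 68.4 nm.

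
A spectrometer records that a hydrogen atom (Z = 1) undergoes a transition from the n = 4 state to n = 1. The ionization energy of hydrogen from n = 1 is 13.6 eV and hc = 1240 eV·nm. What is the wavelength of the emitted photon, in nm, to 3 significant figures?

ΔE = 13.60 × (1/1² − 1/4²) = 13.60 × 0.9375 = 12.75 eV.
λ = hc/ΔE = 1240 / 12.75 = 97.3 nm.
This line belongs to the Lyman series.

97.3 nm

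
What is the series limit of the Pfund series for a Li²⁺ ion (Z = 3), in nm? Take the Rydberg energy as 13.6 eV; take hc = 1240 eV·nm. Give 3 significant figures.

The Pfund series has lower level n_f = 5; the series limit corresponds to n_i → ∞.
ΔE_max = 13.6 × 9 / 5² = 4.896 eV.
λ_min = 1240 / 4.896 = 253 nm.

253 nm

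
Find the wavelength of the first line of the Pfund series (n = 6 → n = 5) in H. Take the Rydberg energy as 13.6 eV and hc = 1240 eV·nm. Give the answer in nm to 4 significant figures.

7460 nm

The Pfund series terminates on n_f = 5; the first line has n_i = 5+1 = 6.
ΔE = 13.60 × (1/5² − 1/6²) = 0.1662 eV.
λ = 1240 / 0.1662 = 7460 nm.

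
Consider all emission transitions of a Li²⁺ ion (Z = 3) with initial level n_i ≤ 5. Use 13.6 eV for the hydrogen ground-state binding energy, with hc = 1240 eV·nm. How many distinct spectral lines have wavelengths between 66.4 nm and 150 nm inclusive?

2

Enumerate all n_i → n_f pairs with 1 ≤ n_f < n_i ≤ 5 and compute λ = 1240 / [13.6·9·(1/n_f² − 1/n_i²)].
Lines falling in [66.4, 150] nm: 3→2 (72.94 nm), 5→3 (142.5 nm).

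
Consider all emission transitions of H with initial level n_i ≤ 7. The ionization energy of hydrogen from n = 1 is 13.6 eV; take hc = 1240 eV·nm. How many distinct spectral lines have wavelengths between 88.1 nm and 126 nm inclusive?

6

Enumerate all n_i → n_f pairs with 1 ≤ n_f < n_i ≤ 7 and compute λ = 1240 / [13.6·1·(1/n_f² − 1/n_i²)].
Lines falling in [88.1, 126] nm: 7→1 (93.08 nm), 6→1 (93.78 nm), 5→1 (94.98 nm), 4→1 (97.25 nm), 3→1 (102.6 nm), 2→1 (121.6 nm).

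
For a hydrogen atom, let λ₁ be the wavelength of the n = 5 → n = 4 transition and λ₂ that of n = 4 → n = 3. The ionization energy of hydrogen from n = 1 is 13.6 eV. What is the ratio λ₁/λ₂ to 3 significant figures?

2.16

λ ∝ 1/ΔE ∝ 1/(1/n_f² − 1/n_i²), and the Z² and hc factors cancel in the ratio.
λ₁/λ₂ = (1/3² − 1/4²)/(1/4² − 1/5²) = 0.04861/0.02250 = 2.16.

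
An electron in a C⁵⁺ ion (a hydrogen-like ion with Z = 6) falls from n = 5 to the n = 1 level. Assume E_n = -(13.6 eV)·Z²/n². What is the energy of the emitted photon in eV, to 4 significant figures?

470.0 eV

The Bohr energies scale as Z², so for Z = 6: E_n = −489.6/n² eV.
E_5 = −489.6/25 = −19.58 eV and E_1 = −489.6/1 = −489.6 eV.
The photon energy is |E_5 − E_1| = 470.0 eV.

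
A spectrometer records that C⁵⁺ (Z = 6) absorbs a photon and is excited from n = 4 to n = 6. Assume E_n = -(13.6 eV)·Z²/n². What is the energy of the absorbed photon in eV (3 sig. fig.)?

The Bohr energies scale as Z², so for Z = 6: E_n = −489.6/n² eV.
E_6 = −489.6/36 = −13.60 eV and E_4 = −489.6/16 = −30.60 eV.
The photon energy is |E_6 − E_4| = 17.0 eV.

17.0 eV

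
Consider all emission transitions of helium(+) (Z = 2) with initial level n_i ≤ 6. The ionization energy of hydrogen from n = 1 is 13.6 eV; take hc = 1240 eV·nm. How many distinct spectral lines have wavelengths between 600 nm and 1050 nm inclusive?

2

Enumerate all n_i → n_f pairs with 1 ≤ n_f < n_i ≤ 6 and compute λ = 1240 / [13.6·4·(1/n_f² − 1/n_i²)].
Lines falling in [600, 1050] nm: 6→4 (656.5 nm), 5→4 (1013 nm).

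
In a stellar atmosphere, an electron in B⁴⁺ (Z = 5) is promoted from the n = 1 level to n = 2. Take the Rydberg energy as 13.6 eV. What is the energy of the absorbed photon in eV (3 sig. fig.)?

The Bohr energies scale as Z², so for Z = 5: E_n = −340.0/n² eV.
E_2 = −340.0/4 = −85.00 eV and E_1 = −340.0/1 = −340.0 eV.
The photon energy is |E_2 − E_1| = 255 eV.

255 eV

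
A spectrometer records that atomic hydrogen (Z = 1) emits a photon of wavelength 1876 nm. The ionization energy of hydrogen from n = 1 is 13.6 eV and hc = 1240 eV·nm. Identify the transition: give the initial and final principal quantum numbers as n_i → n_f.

n_i = 4, n_f = 3

The photon energy is ΔE = hc/λ = 1240 / 1876 = 0.6610 eV.
With Z = 1, ΔE = 13.60 × (1/n_f² − 1/n_i²), so 1/n_f² − 1/n_i² = 0.04860.
Trying n_f = 3 gives 1/n_i² = 0.06251, i.e. n_i ≈ 4; this pair matches.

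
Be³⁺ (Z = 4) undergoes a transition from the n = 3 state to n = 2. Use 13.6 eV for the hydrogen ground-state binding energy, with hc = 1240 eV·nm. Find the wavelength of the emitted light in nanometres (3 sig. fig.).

41.0 nm

For Z = 4 the level energies scale as Z², so the effective Rydberg energy is 13.6 × 16 = 217.6 eV.
ΔE = 217.6 × (1/2² − 1/3²) = 217.6 × 0.1389 = 30.22 eV.
λ = hc/ΔE = 1240 / 30.22 = 41.0 nm.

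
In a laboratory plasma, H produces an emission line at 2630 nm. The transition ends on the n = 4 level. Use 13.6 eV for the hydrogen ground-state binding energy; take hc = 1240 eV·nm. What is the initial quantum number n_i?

n_i = 6

The photon energy is ΔE = hc/λ = 1240 / 2630 = 0.4715 eV.
With Z = 1, ΔE = 13.60 × (1/n_f² − 1/n_i²), so 1/n_f² − 1/n_i² = 0.03467.
With n_f = 4: 1/n_i² = 1/16 − 0.03467 = 0.02783, so n_i ≈ 5.99.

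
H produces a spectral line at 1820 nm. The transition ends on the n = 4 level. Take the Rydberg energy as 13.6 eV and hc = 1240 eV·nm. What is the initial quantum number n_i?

n_i = 9

The photon energy is ΔE = hc/λ = 1240 / 1820 = 0.6813 eV.
With Z = 1, ΔE = 13.60 × (1/n_f² − 1/n_i²), so 1/n_f² − 1/n_i² = 0.05010.
With n_f = 4: 1/n_i² = 1/16 − 0.05010 = 0.01240, so n_i ≈ 8.98.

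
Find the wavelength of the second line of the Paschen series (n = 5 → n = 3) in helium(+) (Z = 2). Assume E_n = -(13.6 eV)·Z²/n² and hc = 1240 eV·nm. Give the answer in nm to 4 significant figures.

320.5 nm

The Paschen series terminates on n_f = 3; the second line has n_i = 3+2 = 5.
ΔE = 54.40 × (1/3² − 1/5²) = 3.868 eV.
λ = 1240 / 3.868 = 320.5 nm.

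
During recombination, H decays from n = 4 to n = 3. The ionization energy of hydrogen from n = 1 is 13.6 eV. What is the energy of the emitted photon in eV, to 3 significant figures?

E_4 = −13.60/16 = −0.8500 eV and E_3 = −13.60/9 = −1.511 eV.
The photon energy is |E_4 − E_3| = 0.661 eV.

0.661 eV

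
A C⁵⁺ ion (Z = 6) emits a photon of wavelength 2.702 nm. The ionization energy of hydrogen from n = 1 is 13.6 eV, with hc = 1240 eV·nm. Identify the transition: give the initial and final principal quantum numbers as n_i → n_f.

n_i = 4, n_f = 1

The photon energy is ΔE = hc/λ = 1240 / 2.702 = 458.9 eV.
With Z = 6, ΔE = 489.6 × (1/n_f² − 1/n_i²), so 1/n_f² − 1/n_i² = 0.9373.
Trying n_f = 1 gives 1/n_i² = 0.06266, i.e. n_i ≈ 4; this pair matches.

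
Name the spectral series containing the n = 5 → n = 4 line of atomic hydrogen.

The series is set by the lower level: n_f = 4 is the Brackett series.

Brackett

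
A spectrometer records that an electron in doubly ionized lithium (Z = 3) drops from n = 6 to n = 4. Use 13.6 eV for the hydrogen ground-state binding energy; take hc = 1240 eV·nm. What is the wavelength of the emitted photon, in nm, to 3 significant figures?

292 nm

For Z = 3 the level energies scale as Z², so the effective Rydberg energy is 13.6 × 9 = 122.4 eV.
ΔE = 122.4 × (1/4² − 1/6²) = 122.4 × 0.03472 = 4.250 eV.
λ = hc/ΔE = 1240 / 4.250 = 292 nm.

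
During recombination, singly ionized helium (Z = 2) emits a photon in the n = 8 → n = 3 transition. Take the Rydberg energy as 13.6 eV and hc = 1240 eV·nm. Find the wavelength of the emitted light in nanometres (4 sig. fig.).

For Z = 2 the level energies scale as Z², so the effective Rydberg energy is 13.6 × 4 = 54.40 eV.
ΔE = 54.40 × (1/3² − 1/8²) = 54.40 × 0.09549 = 5.194 eV.
λ = hc/ΔE = 1240 / 5.194 = 238.7 nm.

238.7 nm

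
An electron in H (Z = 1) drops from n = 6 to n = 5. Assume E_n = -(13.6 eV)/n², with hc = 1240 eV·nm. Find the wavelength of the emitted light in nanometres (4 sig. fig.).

ΔE = 13.60 × (1/5² − 1/6²) = 13.60 × 0.01222 = 0.1662 eV.
λ = hc/ΔE = 1240 / 0.1662 = 7460 nm.
This line belongs to the Pfund series.

7460 nm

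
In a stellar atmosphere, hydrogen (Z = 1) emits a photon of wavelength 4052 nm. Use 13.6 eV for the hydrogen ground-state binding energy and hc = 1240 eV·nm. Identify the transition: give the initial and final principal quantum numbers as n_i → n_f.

n_i = 5, n_f = 4

The photon energy is ΔE = hc/λ = 1240 / 4052 = 0.3060 eV.
With Z = 1, ΔE = 13.60 × (1/n_f² − 1/n_i²), so 1/n_f² − 1/n_i² = 0.02250.
Trying n_f = 4 gives 1/n_i² = 0.04000, i.e. n_i ≈ 5; this pair matches.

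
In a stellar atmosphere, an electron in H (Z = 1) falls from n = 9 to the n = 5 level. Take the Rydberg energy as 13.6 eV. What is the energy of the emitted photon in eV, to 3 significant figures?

0.376 eV

E_9 = −13.60/81 = −0.1679 eV and E_5 = −13.60/25 = −0.5440 eV.
The photon energy is |E_9 − E_5| = 0.376 eV.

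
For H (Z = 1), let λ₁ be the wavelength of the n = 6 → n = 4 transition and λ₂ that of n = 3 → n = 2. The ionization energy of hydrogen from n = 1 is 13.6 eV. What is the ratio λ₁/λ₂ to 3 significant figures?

4.00

λ ∝ 1/ΔE ∝ 1/(1/n_f² − 1/n_i²), and the Z² and hc factors cancel in the ratio.
λ₁/λ₂ = (1/2² − 1/3²)/(1/4² − 1/6²) = 0.1389/0.03472 = 4.00.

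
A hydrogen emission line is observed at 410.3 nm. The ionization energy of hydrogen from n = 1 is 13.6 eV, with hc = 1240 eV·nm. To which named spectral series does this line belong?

ΔE = 1240/410.3 = 3.022 eV.
This matches 13.6 × (1/2² − 1/6²), so n_f = 2: the Balmer series.

Balmer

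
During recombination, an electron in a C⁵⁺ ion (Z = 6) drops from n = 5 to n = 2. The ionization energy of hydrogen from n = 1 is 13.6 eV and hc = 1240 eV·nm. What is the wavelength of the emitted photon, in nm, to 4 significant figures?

12.06 nm

For Z = 6 the level energies scale as Z², so the effective Rydberg energy is 13.6 × 36 = 489.6 eV.
ΔE = 489.6 × (1/2² − 1/5²) = 489.6 × 0.2100 = 102.8 eV.
λ = hc/ΔE = 1240 / 102.8 = 12.06 nm.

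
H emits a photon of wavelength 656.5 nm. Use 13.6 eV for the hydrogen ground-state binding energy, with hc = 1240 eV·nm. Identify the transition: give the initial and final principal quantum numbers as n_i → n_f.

The photon energy is ΔE = hc/λ = 1240 / 656.5 = 1.889 eV.
With Z = 1, ΔE = 13.60 × (1/n_f² − 1/n_i²), so 1/n_f² − 1/n_i² = 0.1389.
Trying n_f = 2 gives 1/n_i² = 0.1111, i.e. n_i ≈ 3; this pair matches.

n_i = 3, n_f = 2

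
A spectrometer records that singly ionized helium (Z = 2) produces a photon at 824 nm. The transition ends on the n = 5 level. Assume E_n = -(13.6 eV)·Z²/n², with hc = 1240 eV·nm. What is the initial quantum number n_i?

n_i = 9

The photon energy is ΔE = hc/λ = 1240 / 824 = 1.505 eV.
With Z = 2, ΔE = 54.40 × (1/n_f² − 1/n_i²), so 1/n_f² − 1/n_i² = 0.02766.
With n_f = 5: 1/n_i² = 1/25 − 0.02766 = 0.01234, so n_i ≈ 9.00.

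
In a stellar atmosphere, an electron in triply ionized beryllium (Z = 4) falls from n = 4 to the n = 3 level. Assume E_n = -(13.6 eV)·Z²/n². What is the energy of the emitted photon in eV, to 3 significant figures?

10.6 eV

The Bohr energies scale as Z², so for Z = 4: E_n = −217.6/n² eV.
E_4 = −217.6/16 = −13.60 eV and E_3 = −217.6/9 = −24.18 eV.
The photon energy is |E_4 − E_3| = 10.6 eV.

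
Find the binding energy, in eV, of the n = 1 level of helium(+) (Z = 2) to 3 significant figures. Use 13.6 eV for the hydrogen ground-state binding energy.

E_n = −13.6 Z²/n² = −54.40/n² eV for Z = 2.
E_1 = −54.40/1 = −54.4 eV, so ionization (to E = 0) requires 54.4 eV.

54.4 eV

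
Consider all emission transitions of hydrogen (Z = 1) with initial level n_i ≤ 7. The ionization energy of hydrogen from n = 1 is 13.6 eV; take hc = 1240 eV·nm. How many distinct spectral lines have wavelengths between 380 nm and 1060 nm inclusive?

Enumerate all n_i → n_f pairs with 1 ≤ n_f < n_i ≤ 7 and compute λ = 1240 / [13.6·1·(1/n_f² − 1/n_i²)].
Lines falling in [380, 1060] nm: 7→2 (397.1 nm), 6→2 (410.3 nm), 5→2 (434.2 nm), 4→2 (486.3 nm), 3→2 (656.5 nm), 7→3 (1005 nm).

6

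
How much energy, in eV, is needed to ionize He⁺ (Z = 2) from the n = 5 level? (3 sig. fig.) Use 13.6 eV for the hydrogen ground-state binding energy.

2.18 eV

E_n = −13.6 Z²/n² = −54.40/n² eV for Z = 2.
E_5 = −54.40/25 = −2.18 eV, so ionization (to E = 0) requires 2.18 eV.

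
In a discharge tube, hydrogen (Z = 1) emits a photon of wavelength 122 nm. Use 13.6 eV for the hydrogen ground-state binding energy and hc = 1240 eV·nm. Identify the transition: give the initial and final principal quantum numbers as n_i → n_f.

The photon energy is ΔE = hc/λ = 1240 / 122 = 10.16 eV.
With Z = 1, ΔE = 13.60 × (1/n_f² − 1/n_i²), so 1/n_f² − 1/n_i² = 0.7473.
Trying n_f = 1 gives 1/n_i² = 0.2527, i.e. n_i ≈ 2; this pair matches.

n_i = 2, n_f = 1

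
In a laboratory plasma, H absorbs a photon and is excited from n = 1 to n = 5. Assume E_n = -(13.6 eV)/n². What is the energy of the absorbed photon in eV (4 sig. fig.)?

13.06 eV

E_5 = −13.60/25 = −0.5440 eV and E_1 = −13.60/1 = −13.60 eV.
The photon energy is |E_5 − E_1| = 13.06 eV.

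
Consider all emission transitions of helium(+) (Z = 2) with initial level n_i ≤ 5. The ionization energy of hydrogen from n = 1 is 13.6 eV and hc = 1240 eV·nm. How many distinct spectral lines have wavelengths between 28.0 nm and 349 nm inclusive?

5

Enumerate all n_i → n_f pairs with 1 ≤ n_f < n_i ≤ 5 and compute λ = 1240 / [13.6·4·(1/n_f² − 1/n_i²)].
Lines falling in [28.0, 349] nm: 2→1 (30.39 nm), 5→2 (108.5 nm), 4→2 (121.6 nm), 3→2 (164.1 nm), 5→3 (320.5 nm).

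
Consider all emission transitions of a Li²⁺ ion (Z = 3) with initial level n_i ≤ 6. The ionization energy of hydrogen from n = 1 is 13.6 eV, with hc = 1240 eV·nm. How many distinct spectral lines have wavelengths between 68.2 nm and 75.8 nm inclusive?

Enumerate all n_i → n_f pairs with 1 ≤ n_f < n_i ≤ 6 and compute λ = 1240 / [13.6·9·(1/n_f² − 1/n_i²)].
Lines falling in [68.2, 75.8] nm: 3→2 (72.94 nm).

1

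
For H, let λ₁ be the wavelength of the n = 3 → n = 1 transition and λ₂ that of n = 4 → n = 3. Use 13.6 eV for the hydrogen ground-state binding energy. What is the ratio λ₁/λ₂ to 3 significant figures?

0.0547

λ ∝ 1/ΔE ∝ 1/(1/n_f² − 1/n_i²), and the Z² and hc factors cancel in the ratio.
λ₁/λ₂ = (1/3² − 1/4²)/(1/1² − 1/3²) = 0.04861/0.8889 = 0.0547.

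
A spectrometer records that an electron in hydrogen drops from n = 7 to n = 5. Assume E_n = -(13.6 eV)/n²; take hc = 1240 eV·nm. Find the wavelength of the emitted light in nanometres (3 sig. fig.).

4650 nm

ΔE = 13.60 × (1/5² − 1/7²) = 13.60 × 0.01959 = 0.2664 eV.
λ = hc/ΔE = 1240 / 0.2664 = 4650 nm.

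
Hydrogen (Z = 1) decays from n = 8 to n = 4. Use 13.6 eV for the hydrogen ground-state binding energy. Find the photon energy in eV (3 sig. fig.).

E_8 = −13.60/64 = −0.2125 eV and E_4 = −13.60/16 = −0.8500 eV.
The photon energy is |E_8 − E_4| = 0.638 eV.

0.638 eV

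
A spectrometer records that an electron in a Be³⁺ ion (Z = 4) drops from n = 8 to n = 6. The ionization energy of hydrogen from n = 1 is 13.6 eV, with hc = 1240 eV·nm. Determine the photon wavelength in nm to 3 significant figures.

For Z = 4 the level energies scale as Z², so the effective Rydberg energy is 13.6 × 16 = 217.6 eV.
ΔE = 217.6 × (1/6² − 1/8²) = 217.6 × 0.01215 = 2.644 eV.
λ = hc/ΔE = 1240 / 2.644 = 469 nm.

469 nm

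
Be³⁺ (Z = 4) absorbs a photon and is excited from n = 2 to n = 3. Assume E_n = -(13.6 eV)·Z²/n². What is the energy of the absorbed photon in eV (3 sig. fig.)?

30.2 eV

The Bohr energies scale as Z², so for Z = 4: E_n = −217.6/n² eV.
E_3 = −217.6/9 = −24.18 eV and E_2 = −217.6/4 = −54.40 eV.
The photon energy is |E_3 − E_2| = 30.2 eV.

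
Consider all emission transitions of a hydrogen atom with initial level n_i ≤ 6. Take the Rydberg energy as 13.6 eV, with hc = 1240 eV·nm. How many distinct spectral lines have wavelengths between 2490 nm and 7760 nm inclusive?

Enumerate all n_i → n_f pairs with 1 ≤ n_f < n_i ≤ 6 and compute λ = 1240 / [13.6·1·(1/n_f² − 1/n_i²)].
Lines falling in [2490, 7760] nm: 6→4 (2626 nm), 5→4 (4052 nm), 6→5 (7460 nm).

3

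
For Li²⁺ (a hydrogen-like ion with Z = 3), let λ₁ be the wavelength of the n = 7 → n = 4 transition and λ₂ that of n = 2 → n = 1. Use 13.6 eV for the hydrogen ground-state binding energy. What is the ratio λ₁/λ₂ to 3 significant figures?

17.8

λ ∝ 1/ΔE ∝ 1/(1/n_f² − 1/n_i²), and the Z² and hc factors cancel in the ratio.
λ₁/λ₂ = (1/1² − 1/2²)/(1/4² − 1/7²) = 0.7500/0.04209 = 17.8.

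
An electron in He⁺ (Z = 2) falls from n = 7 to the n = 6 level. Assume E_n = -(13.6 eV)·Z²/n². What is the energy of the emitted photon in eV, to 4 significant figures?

0.4009 eV

The Bohr energies scale as Z², so for Z = 2: E_n = −54.40/n² eV.
E_7 = −54.40/49 = −1.110 eV and E_6 = −54.40/36 = −1.511 eV.
The photon energy is |E_7 − E_6| = 0.4009 eV.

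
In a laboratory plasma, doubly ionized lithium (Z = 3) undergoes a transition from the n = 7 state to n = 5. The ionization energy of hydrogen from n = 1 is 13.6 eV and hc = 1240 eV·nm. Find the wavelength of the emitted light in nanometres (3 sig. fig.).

For Z = 3 the level energies scale as Z², so the effective Rydberg energy is 13.6 × 9 = 122.4 eV.
ΔE = 122.4 × (1/5² − 1/7²) = 122.4 × 0.01959 = 2.398 eV.
λ = hc/ΔE = 1240 / 2.398 = 517 nm.

517 nm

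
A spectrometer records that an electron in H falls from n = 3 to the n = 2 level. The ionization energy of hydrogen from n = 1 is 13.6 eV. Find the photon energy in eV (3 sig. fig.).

E_3 = −13.60/9 = −1.511 eV and E_2 = −13.60/4 = −3.400 eV.
The photon energy is |E_3 − E_2| = 1.89 eV.

1.89 eV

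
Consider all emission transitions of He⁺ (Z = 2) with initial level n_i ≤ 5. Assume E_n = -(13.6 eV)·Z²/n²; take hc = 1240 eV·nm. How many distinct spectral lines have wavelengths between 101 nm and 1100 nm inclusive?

Enumerate all n_i → n_f pairs with 1 ≤ n_f < n_i ≤ 5 and compute λ = 1240 / [13.6·4·(1/n_f² − 1/n_i²)].
Lines falling in [101, 1100] nm: 5→2 (108.5 nm), 4→2 (121.6 nm), 3→2 (164.1 nm), 5→3 (320.5 nm), 4→3 (468.9 nm), 5→4 (1013 nm).

6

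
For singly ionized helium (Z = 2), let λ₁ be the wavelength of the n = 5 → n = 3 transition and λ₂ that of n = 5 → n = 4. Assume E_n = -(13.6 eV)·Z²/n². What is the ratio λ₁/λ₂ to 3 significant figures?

λ ∝ 1/ΔE ∝ 1/(1/n_f² − 1/n_i²), and the Z² and hc factors cancel in the ratio.
λ₁/λ₂ = (1/4² − 1/5²)/(1/3² − 1/5²) = 0.02250/0.07111 = 0.316.

0.316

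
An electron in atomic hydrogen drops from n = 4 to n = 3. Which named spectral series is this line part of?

The series is set by the lower level: n_f = 3 is the Paschen series.

Paschen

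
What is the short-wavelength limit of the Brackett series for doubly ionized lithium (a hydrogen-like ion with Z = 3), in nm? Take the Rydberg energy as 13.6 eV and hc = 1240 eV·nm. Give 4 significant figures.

162.1 nm

The Brackett series has lower level n_f = 4; the series limit corresponds to n_i → ∞.
ΔE_max = 13.6 × 9 / 4² = 7.650 eV.
λ_min = 1240 / 7.650 = 162.1 nm.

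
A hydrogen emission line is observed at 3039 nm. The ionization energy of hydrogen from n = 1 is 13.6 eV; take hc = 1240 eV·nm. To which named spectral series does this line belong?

ΔE = 1240/3039 = 0.4080 eV.
This matches 13.6 × (1/5² − 1/10²), so n_f = 5: the Pfund series.

Pfund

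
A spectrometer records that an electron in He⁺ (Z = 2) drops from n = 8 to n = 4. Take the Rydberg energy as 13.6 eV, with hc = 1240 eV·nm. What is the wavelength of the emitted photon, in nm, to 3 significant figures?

486 nm

For Z = 2 the level energies scale as Z², so the effective Rydberg energy is 13.6 × 4 = 54.40 eV.
ΔE = 54.40 × (1/4² − 1/8²) = 54.40 × 0.04688 = 2.550 eV.
λ = hc/ΔE = 1240 / 2.550 = 486 nm.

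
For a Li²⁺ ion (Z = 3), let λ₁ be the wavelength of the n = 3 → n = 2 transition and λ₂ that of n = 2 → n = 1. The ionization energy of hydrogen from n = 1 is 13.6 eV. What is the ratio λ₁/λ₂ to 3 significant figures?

5.40

λ ∝ 1/ΔE ∝ 1/(1/n_f² − 1/n_i²), and the Z² and hc factors cancel in the ratio.
λ₁/λ₂ = (1/1² − 1/2²)/(1/2² − 1/3²) = 0.7500/0.1389 = 5.40.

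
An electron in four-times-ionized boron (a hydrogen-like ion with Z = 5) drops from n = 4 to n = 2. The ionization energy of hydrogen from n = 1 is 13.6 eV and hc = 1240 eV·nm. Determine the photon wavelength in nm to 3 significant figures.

For Z = 5 the level energies scale as Z², so the effective Rydberg energy is 13.6 × 25 = 340.0 eV.
ΔE = 340.0 × (1/2² − 1/4²) = 340.0 × 0.1875 = 63.75 eV.
λ = hc/ΔE = 1240 / 63.75 = 19.5 nm.

19.5 nm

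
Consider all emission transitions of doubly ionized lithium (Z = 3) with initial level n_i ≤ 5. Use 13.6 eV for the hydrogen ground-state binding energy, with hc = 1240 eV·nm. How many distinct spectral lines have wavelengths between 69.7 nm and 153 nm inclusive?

Enumerate all n_i → n_f pairs with 1 ≤ n_f < n_i ≤ 5 and compute λ = 1240 / [13.6·9·(1/n_f² − 1/n_i²)].
Lines falling in [69.7, 153] nm: 3→2 (72.94 nm), 5→3 (142.5 nm).

2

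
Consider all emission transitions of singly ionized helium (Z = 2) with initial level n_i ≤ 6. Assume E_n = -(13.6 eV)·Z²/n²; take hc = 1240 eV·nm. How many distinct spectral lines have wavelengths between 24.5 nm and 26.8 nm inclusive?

1

Enumerate all n_i → n_f pairs with 1 ≤ n_f < n_i ≤ 6 and compute λ = 1240 / [13.6·4·(1/n_f² − 1/n_i²)].
Lines falling in [24.5, 26.8] nm: 3→1 (25.64 nm).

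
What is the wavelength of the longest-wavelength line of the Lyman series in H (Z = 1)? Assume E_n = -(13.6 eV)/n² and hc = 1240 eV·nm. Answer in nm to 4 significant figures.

121.6 nm

The Lyman series terminates on n_f = 1; the first line has n_i = 1+1 = 2.
ΔE = 13.60 × (1/1² − 1/2²) = 10.20 eV.
λ = 1240 / 10.20 = 121.6 nm.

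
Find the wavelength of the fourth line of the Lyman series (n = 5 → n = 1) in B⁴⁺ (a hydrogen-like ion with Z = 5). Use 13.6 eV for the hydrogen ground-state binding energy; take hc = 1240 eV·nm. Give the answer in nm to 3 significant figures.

The Lyman series terminates on n_f = 1; the fourth line has n_i = 1+4 = 5.
ΔE = 340.0 × (1/1² − 1/5²) = 326.4 eV.
λ = 1240 / 326.4 = 3.80 nm.

3.80 nm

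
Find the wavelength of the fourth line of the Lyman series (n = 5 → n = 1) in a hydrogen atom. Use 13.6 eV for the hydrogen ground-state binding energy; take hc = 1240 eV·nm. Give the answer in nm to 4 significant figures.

94.98 nm

The Lyman series terminates on n_f = 1; the fourth line has n_i = 1+4 = 5.
ΔE = 13.60 × (1/1² − 1/5²) = 13.06 eV.
λ = 1240 / 13.06 = 94.98 nm.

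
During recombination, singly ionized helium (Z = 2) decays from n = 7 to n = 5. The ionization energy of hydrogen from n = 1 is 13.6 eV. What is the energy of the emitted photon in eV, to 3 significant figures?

The Bohr energies scale as Z², so for Z = 2: E_n = −54.40/n² eV.
E_7 = −54.40/49 = −1.110 eV and E_5 = −54.40/25 = −2.176 eV.
The photon energy is |E_7 − E_5| = 1.07 eV.

1.07 eV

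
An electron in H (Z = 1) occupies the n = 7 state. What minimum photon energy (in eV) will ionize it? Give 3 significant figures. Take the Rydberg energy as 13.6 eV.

E_7 = −13.60/49 = −0.278 eV, so ionization (to E = 0) requires 0.278 eV.

0.278 eV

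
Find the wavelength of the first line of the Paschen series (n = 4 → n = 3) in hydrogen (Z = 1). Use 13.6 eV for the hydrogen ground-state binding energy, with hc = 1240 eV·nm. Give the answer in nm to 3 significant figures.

1880 nm

The Paschen series terminates on n_f = 3; the first line has n_i = 3+1 = 4.
ΔE = 13.60 × (1/3² − 1/4²) = 0.6611 eV.
λ = 1240 / 0.6611 = 1880 nm.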